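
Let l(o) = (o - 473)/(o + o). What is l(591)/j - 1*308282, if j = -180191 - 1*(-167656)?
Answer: -2283810088229/7408185 ≈ -3.0828e+5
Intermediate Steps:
l(o) = (-473 + o)/(2*o) (l(o) = (-473 + o)/((2*o)) = (-473 + o)*(1/(2*o)) = (-473 + o)/(2*o))
j = -12535 (j = -180191 + 167656 = -12535)
l(591)/j - 1*308282 = ((½)*(-473 + 591)/591)/(-12535) - 1*308282 = ((½)*(1/591)*118)*(-1/12535) - 308282 = (59/591)*(-1/12535) - 308282 = -59/7408185 - 308282 = -2283810088229/7408185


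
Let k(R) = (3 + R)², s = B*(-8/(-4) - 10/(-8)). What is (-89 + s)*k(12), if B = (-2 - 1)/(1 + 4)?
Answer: -81855/4 ≈ -20464.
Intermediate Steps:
B = -⅗ (B = -3/5 = -3*⅕ = -⅗ ≈ -0.60000)
s = -39/20 (s = -3*(-8/(-4) - 10/(-8))/5 = -3*(-8*(-¼) - 10*(-⅛))/5 = -3*(2 + 5/4)/5 = -⅗*13/4 = -39/20 ≈ -1.9500)
(-89 + s)*k(12) = (-89 - 39/20)*(3 + 12)² = -1819/20*15² = -1819/20*225 = -81855/4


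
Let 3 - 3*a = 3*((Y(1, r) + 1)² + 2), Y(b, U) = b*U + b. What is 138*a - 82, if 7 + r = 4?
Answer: -358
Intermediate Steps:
r = -3 (r = -7 + 4 = -3)
Y(b, U) = b + U*b (Y(b, U) = U*b + b = b + U*b)
a = -2 (a = 1 - ((1*(1 - 3) + 1)² + 2) = 1 - ((1*(-2) + 1)² + 2) = 1 - ((-2 + 1)² + 2) = 1 - ((-1)² + 2) = 1 - (1 + 2) = 1 - 3 = -2)
138*a - 82 = 138*(-2) - 82 = -276 - 82 = -358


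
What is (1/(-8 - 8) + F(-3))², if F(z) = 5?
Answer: 6241/256 ≈ 24.379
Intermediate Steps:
(1/(-8 - 8) + F(-3))² = (1/(-8 - 8) + 5)² = (1/(-16) + 5)² = (-1/16 + 5)² = (79/16)² = 6241/256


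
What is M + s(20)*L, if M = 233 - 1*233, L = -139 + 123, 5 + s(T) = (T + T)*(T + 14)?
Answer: -21680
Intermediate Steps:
s(T) = -5 + 2*T*(14 + T) (s(T) = -5 + (T + T)*(T + 14) = -5 + (2*T)*(14 + T) = -5 + 2*T*(14 + T))
L = -16
M = 0 (M = 233 - 233 = 0)
M + s(20)*L = 0 + (-5 + 2*20² + 28*20)*(-16) = 0 + (-5 + 2*400 + 560)*(-16) = 0 + (-5 + 800 + 560)*(-16) = 0 + 1355*(-16) = 0 - 21680 = -21680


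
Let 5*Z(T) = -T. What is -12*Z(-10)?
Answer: -24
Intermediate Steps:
Z(T) = -T/5 (Z(T) = (-T)/5 = -T/5)
-12*Z(-10) = -(-12)*(-10)/5 = -12*2 = -24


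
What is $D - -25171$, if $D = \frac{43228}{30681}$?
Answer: $\frac{772314679}{30681} \approx 25172.0$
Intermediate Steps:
$D = \frac{43228}{30681}$ ($D = 43228 \cdot \frac{1}{30681} = \frac{43228}{30681} \approx 1.409$)
$D - -25171 = \frac{43228}{30681} - -25171 = \frac{43228}{30681} + 25171 = \frac{772314679}{30681}$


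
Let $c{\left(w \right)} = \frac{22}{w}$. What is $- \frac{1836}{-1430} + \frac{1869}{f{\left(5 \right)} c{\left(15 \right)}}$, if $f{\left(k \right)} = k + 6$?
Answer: $\frac{1842471}{15730} \approx 117.13$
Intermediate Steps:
$f{\left(k \right)} = 6 + k$
$- \frac{1836}{-1430} + \frac{1869}{f{\left(5 \right)} c{\left(15 \right)}} = - \frac{1836}{-1430} + \frac{1869}{\left(6 + 5\right) \frac{22}{15}} = \left(-1836\right) \left(- \frac{1}{1430}\right) + \frac{1869}{11 \cdot 22 \cdot \frac{1}{15}} = \frac{918}{715} + \frac{1869}{11 \cdot \frac{22}{15}} = \frac{918}{715} + \frac{1869}{\frac{242}{15}} = \frac{918}{715} + 1869 \cdot \frac{15}{242} = \frac{918}{715} + \frac{28035}{242} = \frac{1842471}{15730}$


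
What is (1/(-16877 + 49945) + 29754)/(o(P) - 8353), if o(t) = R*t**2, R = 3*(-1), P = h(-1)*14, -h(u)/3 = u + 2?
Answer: -983905273/451212860 ≈ -2.1806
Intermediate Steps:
h(u) = -6 - 3*u (h(u) = -3*(u + 2) = -3*(2 + u) = -6 - 3*u)
P = -42 (P = (-6 - 3*(-1))*14 = (-6 + 3)*14 = -3*14 = -42)
R = -3
o(t) = -3*t**2
(1/(-16877 + 49945) + 29754)/(o(P) - 8353) = (1/(-16877 + 49945) + 29754)/(-3*(-42)**2 - 8353) = (1/33068 + 29754)/(-3*1764 - 8353) = (1/33068 + 29754)/(-5292 - 8353) = (983905273/33068)/(-13645) = (983905273/33068)*(-1/13645) = -983905273/451212860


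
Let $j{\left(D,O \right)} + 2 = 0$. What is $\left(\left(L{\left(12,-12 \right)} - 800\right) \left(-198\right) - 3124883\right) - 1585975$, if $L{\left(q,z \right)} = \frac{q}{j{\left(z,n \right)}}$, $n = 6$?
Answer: $-4551270$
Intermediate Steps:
$j{\left(D,O \right)} = -2$ ($j{\left(D,O \right)} = -2 + 0 = -2$)
$L{\left(q,z \right)} = - \frac{q}{2}$ ($L{\left(q,z \right)} = \frac{q}{-2} = q \left(- \frac{1}{2}\right) = - \frac{q}{2}$)
$\left(\left(L{\left(12,-12 \right)} - 800\right) \left(-198\right) - 3124883\right) - 1585975 = \left(\left(\left(- \frac{1}{2}\right) 12 - 800\right) \left(-198\right) - 3124883\right) - 1585975 = \left(\left(-6 - 800\right) \left(-198\right) - 3124883\right) - 1585975 = \left(\left(-806\right) \left(-198\right) - 3124883\right) - 1585975 = \left(159588 - 3124883\right) - 1585975 = -2965295 - 1585975 = -4551270$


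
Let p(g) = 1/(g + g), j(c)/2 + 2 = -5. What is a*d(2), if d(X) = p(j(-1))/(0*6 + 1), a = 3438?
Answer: -1719/14 ≈ -122.79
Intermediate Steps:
j(c) = -14 (j(c) = -4 + 2*(-5) = -4 - 10 = -14)
p(g) = 1/(2*g)
d(X) = -1/28 (d(X) = ((½)/(-14))/(0*6 + 1) = ((½)*(-1/14))/(0 + 1) = -1/28/1 = -1/28*1 = -1/28)
a*d(2) = 3438*(-1/28) = -1719/14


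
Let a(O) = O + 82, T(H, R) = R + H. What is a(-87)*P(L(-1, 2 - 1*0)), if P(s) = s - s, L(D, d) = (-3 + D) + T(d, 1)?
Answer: 0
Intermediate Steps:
T(H, R) = H + R
a(O) = 82 + O
L(D, d) = -2 + D + d (L(D, d) = (-3 + D) + (d + 1) = (-3 + D) + (1 + d) = -2 + D + d)
P(s) = 0
a(-87)*P(L(-1, 2 - 1*0)) = (82 - 87)*0 = -5*0 = 0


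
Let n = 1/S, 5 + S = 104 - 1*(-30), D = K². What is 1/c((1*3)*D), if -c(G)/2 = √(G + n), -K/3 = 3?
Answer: -√1010973/31348 ≈ -0.032075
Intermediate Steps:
K = -9 (K = -3*3 = -9)
D = 81 (D = (-9)² = 81)
S = 129 (S = -5 + (104 - 1*(-30)) = -5 + (104 + 30) = -5 + 134 = 129)
n = 1/129 ≈ 0.0077519
c(G) = -2*√(1/129 + G) (c(G) = -2*√(G + 1/129) = -2*√(1/129 + G))
1/c((1*3)*D) = 1/(-2*√(129 + 16641*((1*3)*81))/129) = 1/(-2*√(129 + 16641*(3*81))/129) = 1/(-2*√(129 + 16641*243)/129) = 1/(-2*√(129 + 4043763)/129) = 1/(-4*√1010973/129) = -√1010973/31348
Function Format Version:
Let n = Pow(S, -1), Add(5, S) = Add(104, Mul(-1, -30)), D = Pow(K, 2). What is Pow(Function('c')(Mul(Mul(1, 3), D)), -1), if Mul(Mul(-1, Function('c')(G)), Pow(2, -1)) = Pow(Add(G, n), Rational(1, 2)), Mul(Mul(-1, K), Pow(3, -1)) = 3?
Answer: Mul(Rational(-1, 31348), Pow(1010973, Rational(1, 2))) ≈ -0.032075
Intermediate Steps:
K = -9 (K = Mul(-3, 3) = -9)
D = 81 (D = Pow(-9, 2) = 81)
S = 129 (S = Add(-5, Add(104, Mul(-1, -30))) = Add(-5, Add(104, 30)) = Add(-5, 134) = 129)
n = Rational(1, 129) (n = Pow(129, -1) = Rational(1, 129) ≈ 0.0077519)
Function('c')(G) = Mul(-2, Pow(Add(Rational(1, 129), G), Rational(1, 2))) (Function('c')(G) = Mul(-2, Pow(Add(G, Rational(1, 129)), Rational(1, 2))) = Mul(-2, Pow(Add(Rational(1, 129), G), Rational(1, 2))))
Pow(Function('c')(Mul(Mul(1, 3), D)), -1) = Pow(Mul(Rational(-2, 129), Pow(Add(129, Mul(16641, Mul(Mul(1, 3), 81))), Rational(1, 2))), -1) = Pow(Mul(Rational(-2, 129), Pow(Add(129, Mul(16641, Mul(3, 81))), Rational(1, 2))), -1) = Pow(Mul(Rational(-2, 129), Pow(Add(129, Mul(16641, 243)), Rational(1, 2))), -1) = Pow(Mul(Rational(-2, 129), Pow(Add(129, 4043763), Rational(1, 2))), -1) = Pow(Mul(Rational(-2, 129), Pow(4043892, Rational(1, 2))), -1) = Pow(Mul(Rational(-2, 129), Mul(2, Pow(1010973, Rational(1, 2)))), -1) = Pow(Mul(Rational(-4, 129), Pow(1010973, Rational(1, 2))), -1) = Mul(Rational(-1, 31348), Pow(1010973, Rational(1, 2)))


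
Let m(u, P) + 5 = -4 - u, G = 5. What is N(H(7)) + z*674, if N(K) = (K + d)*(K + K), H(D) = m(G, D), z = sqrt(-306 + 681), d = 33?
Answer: -532 + 3370*sqrt(15) ≈ 12520.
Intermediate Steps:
m(u, P) = -9 - u (m(u, P) = -5 + (-4 - u) = -9 - u)
z = 5*sqrt(15) (z = sqrt(375) = 5*sqrt(15) ≈ 19.365)
H(D) = -14 (H(D) = -9 - 1*5 = -9 - 5 = -14)
N(K) = 2*K*(33 + K) (N(K) = (K + 33)*(K + K) = (33 + K)*(2*K) = 2*K*(33 + K))
N(H(7)) + z*674 = 2*(-14)*(33 - 14) + (5*sqrt(15))*674 = 2*(-14)*19 + 3370*sqrt(15) = -532 + 3370*sqrt(15)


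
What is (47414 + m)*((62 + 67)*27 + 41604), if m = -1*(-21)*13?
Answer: 2150063769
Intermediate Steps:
m = 273 (m = 21*13 = 273)
(47414 + m)*((62 + 67)*27 + 41604) = (47414 + 273)*((62 + 67)*27 + 41604) = 47687*(129*27 + 41604) = 47687*(3483 + 41604) = 47687*45087 = 2150063769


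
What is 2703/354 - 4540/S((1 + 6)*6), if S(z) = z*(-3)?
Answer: 324623/7434 ≈ 43.667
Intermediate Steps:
S(z) = -3*z
2703/354 - 4540/S((1 + 6)*6) = 2703/354 - 4540*(-1/(18*(1 + 6))) = 2703*(1/354) - 4540/((-21*6)) = 901/118 - 4540/((-3*42)) = 901/118 - 4540/(-126) = 901/118 - 4540*(-1/126) = 901/118 + 2270/63 = 324623/7434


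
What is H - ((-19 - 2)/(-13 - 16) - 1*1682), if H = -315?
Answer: 39622/29 ≈ 1366.3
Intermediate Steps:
H - ((-19 - 2)/(-13 - 16) - 1*1682) = -315 - ((-19 - 2)/(-13 - 16) - 1*1682) = -315 - (-21/(-29) - 1682) = -315 - (-1/29*(-21) - 1682) = -315 - (21/29 - 1682) = -315 - 1*(-48757/29) = -315 + 48757/29 = 39622/29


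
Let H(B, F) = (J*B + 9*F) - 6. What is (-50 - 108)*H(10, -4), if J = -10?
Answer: 22436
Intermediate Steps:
H(B, F) = -6 - 10*B + 9*F (H(B, F) = (-10*B + 9*F) - 6 = -6 - 10*B + 9*F)
(-50 - 108)*H(10, -4) = (-50 - 108)*(-6 - 10*10 + 9*(-4)) = -158*(-6 - 100 - 36) = -158*(-142) = 22436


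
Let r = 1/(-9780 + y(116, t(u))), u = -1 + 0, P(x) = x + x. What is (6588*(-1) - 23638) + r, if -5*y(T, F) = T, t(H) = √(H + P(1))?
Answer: -1481557621/49016 ≈ -30226.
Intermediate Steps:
P(x) = 2*x
u = -1
t(H) = √(2 + H) (t(H) = √(H + 2*1) = √(H + 2) = √(2 + H))
y(T, F) = -T/5
r = -5/49016 (r = 1/(-9780 - ⅕*116) = 1/(-9780 - 116/5) = 1/(-49016/5) = -5/49016 ≈ -0.00010201)
(6588*(-1) - 23638) + r = (6588*(-1) - 23638) - 5/49016 = (-6588 - 23638) - 5/49016 = -30226 - 5/49016 = -1481557621/49016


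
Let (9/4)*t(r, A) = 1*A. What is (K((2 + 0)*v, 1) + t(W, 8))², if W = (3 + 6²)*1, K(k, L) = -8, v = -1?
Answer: 1600/81 ≈ 19.753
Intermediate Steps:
W = 39 (W = (3 + 36)*1 = 39*1 = 39)
t(r, A) = 4*A/9 (t(r, A) = 4*(1*A)/9 = 4*A/9)
(K((2 + 0)*v, 1) + t(W, 8))² = (-8 + (4/9)*8)² = (-8 + 32/9)² = (-40/9)² = 1600/81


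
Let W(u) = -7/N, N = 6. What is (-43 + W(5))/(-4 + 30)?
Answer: -265/156 ≈ -1.6987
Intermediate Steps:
W(u) = -7/6
(-43 + W(5))/(-4 + 30) = (-43 - 7/6)/(-4 + 30) = -265/6/26 = -265/6*1/26 = -265/156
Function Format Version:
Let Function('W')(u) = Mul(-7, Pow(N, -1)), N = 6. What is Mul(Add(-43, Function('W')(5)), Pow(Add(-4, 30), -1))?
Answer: Rational(-265, 156) ≈ -1.6987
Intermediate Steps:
Function('W')(u) = Rational(-7, 6) (Function('W')(u) = Mul(-7, Pow(6, -1)) = Mul(-7, Rational(1, 6)) = Rational(-7, 6))
Mul(Add(-43, Function('W')(5)), Pow(Add(-4, 30), -1)) = Mul(Add(-43, Rational(-7, 6)), Pow(Add(-4, 30), -1)) = Mul(Rational(-265, 6), Pow(26, -1)) = Mul(Rational(-265, 6), Rational(1, 26)) = Rational(-265, 156)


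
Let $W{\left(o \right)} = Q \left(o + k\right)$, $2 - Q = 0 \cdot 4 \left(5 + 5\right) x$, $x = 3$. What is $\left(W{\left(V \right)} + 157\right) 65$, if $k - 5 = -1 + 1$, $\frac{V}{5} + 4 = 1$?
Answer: $8905$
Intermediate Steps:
$V = -15$ ($V = -20 + 5 \cdot 1 = -20 + 5 = -15$)
$Q = 2$ ($Q = 2 - 0 \cdot 4 \left(5 + 5\right) 3 = 2 - 0 \cdot 4 \cdot 10 \cdot 3 = 2 - 0 \cdot 40 \cdot 3 = 2 - 0 \cdot 3 = 2 - 0 = 2 + 0 = 2$)
$k = 5$ ($k = 5 + \left(-1 + 1\right) = 5 + 0 = 5$)
$W{\left(o \right)} = 10 + 2 o$ ($W{\left(o \right)} = 2 \left(o + 5\right) = 2 \left(5 + o\right) = 10 + 2 o$)
$\left(W{\left(V \right)} + 157\right) 65 = \left(\left(10 + 2 \left(-15\right)\right) + 157\right) 65 = \left(\left(10 - 30\right) + 157\right) 65 = \left(-20 + 157\right) 65 = 137 \cdot 65 = 8905$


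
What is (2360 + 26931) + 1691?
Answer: 30982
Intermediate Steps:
(2360 + 26931) + 1691 = 29291 + 1691 = 30982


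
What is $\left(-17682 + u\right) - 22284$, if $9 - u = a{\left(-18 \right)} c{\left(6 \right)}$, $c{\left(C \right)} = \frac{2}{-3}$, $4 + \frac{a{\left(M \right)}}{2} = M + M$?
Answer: $- \frac{120031}{3} \approx -40010.0$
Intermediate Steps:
$a{\left(M \right)} = -8 + 4 M$ ($a{\left(M \right)} = -8 + 2 \left(M + M\right) = -8 + 2 \cdot 2 M = -8 + 4 M$)
$c{\left(C \right)} = - \frac{2}{3}$ ($c{\left(C \right)} = 2 \left(- \frac{1}{3}\right) = - \frac{2}{3}$)
$u = - \frac{133}{3}$ ($u = 9 - \left(-8 + 4 \left(-18\right)\right) \left(- \frac{2}{3}\right) = 9 - \left(-8 - 72\right) \left(- \frac{2}{3}\right) = 9 - \left(-80\right) \left(- \frac{2}{3}\right) = 9 - \frac{160}{3} = - \frac{133}{3} \approx -44.333$)
$\left(-17682 + u\right) - 22284 = \left(-17682 - \frac{133}{3}\right) - 22284 = - \frac{53179}{3} - 22284 = - \frac{120031}{3}$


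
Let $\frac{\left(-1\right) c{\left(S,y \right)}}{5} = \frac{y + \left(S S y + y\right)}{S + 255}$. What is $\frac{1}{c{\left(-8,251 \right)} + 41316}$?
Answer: $\frac{247}{10122222} \approx 2.4402 \cdot 10^{-5}$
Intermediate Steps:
$c{\left(S,y \right)} = - \frac{5 \left(2 y + y S^{2}\right)}{255 + S}$ ($c{\left(S,y \right)} = - 5 \frac{y + \left(S S y + y\right)}{S + 255} = - 5 \frac{y + \left(S^{2} y + y\right)}{255 + S} = - 5 \frac{y + \left(y S^{2} + y\right)}{255 + S} = - 5 \frac{y + \left(y + y S^{2}\right)}{255 + S} = - 5 \frac{2 y + y S^{2}}{255 + S} = - \frac{5 \left(2 y + y S^{2}\right)}{255 + S}$)
$\frac{1}{c{\left(-8,251 \right)} + 41316} = \frac{1}{\left(-5\right) 251 \frac{1}{255 - 8} \left(2 + \left(-8\right)^{2}\right) + 41316} = \frac{1}{\left(-5\right) 251 \cdot \frac{1}{247} \left(2 + 64\right) + 41316} = \frac{1}{\left(-5\right) 251 \cdot \frac{1}{247} \cdot 66 + 41316} = \frac{1}{- \frac{82830}{247} + 41316} = \frac{1}{\frac{10122222}{247}} = \frac{247}{10122222}$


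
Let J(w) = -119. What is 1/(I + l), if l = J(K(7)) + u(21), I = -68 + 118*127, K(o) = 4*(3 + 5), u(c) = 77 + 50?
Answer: 1/14926 ≈ 6.6997e-5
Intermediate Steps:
u(c) = 127
K(o) = 32 (K(o) = 4*8 = 32)
I = 14918 (I = -68 + 14986 = 14918)
l = 8 (l = -119 + 127 = 8)
1/(I + l) = 1/(14918 + 8) = 1/14926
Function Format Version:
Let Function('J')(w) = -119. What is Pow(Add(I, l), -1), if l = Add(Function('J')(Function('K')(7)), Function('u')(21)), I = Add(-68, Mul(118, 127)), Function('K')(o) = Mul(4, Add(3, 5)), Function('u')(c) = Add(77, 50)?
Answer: Rational(1, 14926) ≈ 6.6997e-5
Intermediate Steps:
Function('u')(c) = 127
Function('K')(o) = 32 (Function('K')(o) = Mul(4, 8) = 32)
I = 14918 (I = Add(-68, 14986) = 14918)
l = 8 (l = Add(-119, 127) = 8)
Pow(Add(I, l), -1) = Pow(Add(14918, 8), -1) = Pow(14926, -1) = Rational(1, 14926)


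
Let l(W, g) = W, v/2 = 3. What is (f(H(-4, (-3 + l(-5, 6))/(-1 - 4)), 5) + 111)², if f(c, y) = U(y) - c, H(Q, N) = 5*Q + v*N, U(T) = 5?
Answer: 399424/25 ≈ 15977.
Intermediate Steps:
v = 6 (v = 2*3 = 6)
H(Q, N) = 5*Q + 6*N
f(c, y) = 5 - c
(f(H(-4, (-3 + l(-5, 6))/(-1 - 4)), 5) + 111)² = ((5 - (5*(-4) + 6*((-3 - 5)/(-1 - 4)))) + 111)² = ((5 - (-20 + 6*(-8/(-5)))) + 111)² = ((5 - (-20 + 6*(-8*(-⅕)))) + 111)² = ((5 - (-20 + 6*(8/5))) + 111)² = ((5 - (-20 + 48/5)) + 111)² = ((5 - 1*(-52/5)) + 111)² = ((5 + 52/5) + 111)² = (77/5 + 111)² = (632/5)² = 399424/25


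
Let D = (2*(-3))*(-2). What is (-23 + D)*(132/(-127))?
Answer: 1452/127 ≈ 11.433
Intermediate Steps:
D = 12 (D = -6*(-2) = 12)
(-23 + D)*(132/(-127)) = (-23 + 12)*(132/(-127)) = -1452*(-1)/127 = -11*(-132/127) = 1452/127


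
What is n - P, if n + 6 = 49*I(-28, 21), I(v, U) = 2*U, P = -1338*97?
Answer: 131838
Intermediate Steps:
P = -129786
n = 2052 (n = -6 + 49*(2*21) = -6 + 49*42 = -6 + 2058 = 2052)
n - P = 2052 - 1*(-129786) = 2052 + 129786 = 131838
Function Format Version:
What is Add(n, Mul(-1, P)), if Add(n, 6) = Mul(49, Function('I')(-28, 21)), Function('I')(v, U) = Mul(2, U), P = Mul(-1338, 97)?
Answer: 131838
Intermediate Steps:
P = -129786
n = 2052 (n = Add(-6, Mul(49, Mul(2, 21))) = Add(-6, Mul(49, 42)) = Add(-6, 2058) = 2052)
Add(n, Mul(-1, P)) = Add(2052, Mul(-1, -129786)) = Add(2052, 129786) = 131838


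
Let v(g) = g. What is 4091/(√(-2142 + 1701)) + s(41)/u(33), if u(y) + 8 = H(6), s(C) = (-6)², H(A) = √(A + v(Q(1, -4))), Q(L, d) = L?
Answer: -96/19 - 4091*I/21 - 12*√7/19 ≈ -6.7236 - 194.81*I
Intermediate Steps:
H(A) = √(1 + A) (H(A) = √(A + 1) = √(1 + A))
s(C) = 36
u(y) = -8 + √7 (u(y) = -8 + √(1 + 6) = -8 + √7)
4091/(√(-2142 + 1701)) + s(41)/u(33) = 4091/(√(-2142 + 1701)) + 36/(-8 + √7) = 4091/(√(-441)) + 36/(-8 + √7) = 4091/((21*I)) + 36/(-8 + √7) = 4091*(-I/21) + 36/(-8 + √7) = -4091*I/21 + 36/(-8 + √7) = 36/(-8 + √7) - 4091*I/21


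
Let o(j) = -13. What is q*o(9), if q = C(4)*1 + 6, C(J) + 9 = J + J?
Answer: -65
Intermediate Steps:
C(J) = -9 + 2*J (C(J) = -9 + (J + J) = -9 + 2*J)
q = 5 (q = (-9 + 2*4)*1 + 6 = (-9 + 8)*1 + 6 = -1*1 + 6 = -1 + 6 = 5)
q*o(9) = 5*(-13) = -65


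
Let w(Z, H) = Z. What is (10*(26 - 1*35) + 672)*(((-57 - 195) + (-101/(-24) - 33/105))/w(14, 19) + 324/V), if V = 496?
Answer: -603586283/60760 ≈ -9933.9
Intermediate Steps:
(10*(26 - 1*35) + 672)*(((-57 - 195) + (-101/(-24) - 33/105))/w(14, 19) + 324/V) = (10*(26 - 1*35) + 672)*(((-57 - 195) + (-101/(-24) - 33/105))/14 + 324/496) = (10*(26 - 35) + 672)*((-252 + (-101*(-1/24) - 33*1/105))*(1/14) + 324*(1/496)) = (10*(-9) + 672)*((-252 + (101/24 - 11/35))*(1/14) + 81/124) = (-90 + 672)*((-252 + 3271/840)*(1/14) + 81/124) = 582*(-208409/840*1/14 + 81/124) = 582*(-208409/11760 + 81/124) = 582*(-6222539/364560) = -603586283/60760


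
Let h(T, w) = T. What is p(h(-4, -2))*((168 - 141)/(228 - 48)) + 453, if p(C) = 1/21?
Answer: 63421/140 ≈ 453.01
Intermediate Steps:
p(C) = 1/21
p(h(-4, -2))*((168 - 141)/(228 - 48)) + 453 = ((168 - 141)/(228 - 48))/21 + 453 = (27/180)/21 + 453 = (27*(1/180))/21 + 453 = (1/21)*(3/20) + 453 = 1/140 + 453 = 63421/140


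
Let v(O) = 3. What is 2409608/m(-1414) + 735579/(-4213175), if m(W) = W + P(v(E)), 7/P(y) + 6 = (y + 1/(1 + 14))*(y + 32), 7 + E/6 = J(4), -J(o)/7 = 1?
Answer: -617310926792213/362194015225 ≈ -1704.4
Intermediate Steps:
J(o) = -7 (J(o) = -7*1 = -7)
E = -84 (E = -42 + 6*(-7) = -42 - 42 = -84)
P(y) = 7/(-6 + (32 + y)*(1/15 + y)) (P(y) = 7/(-6 + (y + 1/(1 + 14))*(y + 32)) = 7/(-6 + (y + 1/15)*(32 + y)) = 7/(-6 + (1/15 + y)*(32 + y)) = 7/(-6 + (32 + y)*(1/15 + y)))
m(W) = 21/304 + W (m(W) = W + 105/(-58 + 15*3² + 481*3) = W + 105/(-58 + 15*9 + 1443) = W + 105/(-58 + 135 + 1443) = W + 105/1520 = W + 105*(1/1520) = W + 21/304 = 21/304 + W)
2409608/m(-1414) + 735579/(-4213175) = 2409608/(21/304 - 1414) + 735579/(-4213175) = 2409608/(-429835/304) + 735579*(-1/4213175) = 2409608*(-304/429835) - 735579/4213175 = -732520832/429835 - 735579/4213175 = -617310926792213/362194015225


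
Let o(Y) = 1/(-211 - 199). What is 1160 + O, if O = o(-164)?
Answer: 475599/410 ≈ 1160.0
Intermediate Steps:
o(Y) = -1/410 (o(Y) = 1/(-410) = -1/410)
O = -1/410 ≈ -0.0024390
1160 + O = 1160 - 1/410 = 475599/410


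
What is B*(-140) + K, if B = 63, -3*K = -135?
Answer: -8775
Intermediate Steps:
K = 45 (K = -⅓*(-135) = 45)
B*(-140) + K = 63*(-140) + 45 = -8820 + 45 = -8775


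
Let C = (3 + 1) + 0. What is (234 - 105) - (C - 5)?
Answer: 130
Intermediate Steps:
C = 4 (C = 4 + 0 = 4)
(234 - 105) - (C - 5) = (234 - 105) - (4 - 5) = 129 - 1*(-1) = 129 + 1 = 130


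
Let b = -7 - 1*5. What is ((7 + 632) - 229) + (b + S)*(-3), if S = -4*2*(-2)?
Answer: 398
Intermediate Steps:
b = -12 (b = -7 - 5 = -12)
S = 16 (S = -8*(-2) = 16)
((7 + 632) - 229) + (b + S)*(-3) = ((7 + 632) - 229) + (-12 + 16)*(-3) = (639 - 229) + 4*(-3) = 410 - 12 = 398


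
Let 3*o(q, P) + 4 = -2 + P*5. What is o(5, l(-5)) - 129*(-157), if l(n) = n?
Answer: 60728/3 ≈ 20243.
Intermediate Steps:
o(q, P) = -2 + 5*P/3 (o(q, P) = -4/3 + (-2 + P*5)/3 = -4/3 + (-2 + 5*P)/3 = -4/3 + (-⅔ + 5*P/3) = -2 + 5*P/3)
o(5, l(-5)) - 129*(-157) = (-2 + (5/3)*(-5)) - 129*(-157) = (-2 - 25/3) + 20253 = -31/3 + 20253 = 60728/3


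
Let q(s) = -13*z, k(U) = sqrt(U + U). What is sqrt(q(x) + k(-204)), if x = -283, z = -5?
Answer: sqrt(65 + 2*I*sqrt(102)) ≈ 8.1568 + 1.2382*I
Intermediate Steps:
k(U) = sqrt(2)*sqrt(U) (k(U) = sqrt(2*U) = sqrt(2)*sqrt(U))
q(s) = 65 (q(s) = -13*(-5) = 65)
sqrt(q(x) + k(-204)) = sqrt(65 + sqrt(2)*sqrt(-204)) = sqrt(65 + sqrt(2)*(2*I*sqrt(51))) = sqrt(65 + 2*I*sqrt(102))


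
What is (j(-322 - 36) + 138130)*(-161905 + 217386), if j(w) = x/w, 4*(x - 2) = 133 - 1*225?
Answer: 2743566574841/358 ≈ 7.6636e+9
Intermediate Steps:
x = -21 (x = 2 + (133 - 1*225)/4 = 2 + (133 - 225)/4 = 2 + (¼)*(-92) = 2 - 23 = -21)
j(w) = -21/w
(j(-322 - 36) + 138130)*(-161905 + 217386) = (-21/(-322 - 36) + 138130)*(-161905 + 217386) = (-21/(-358) + 138130)*55481 = (-21*(-1/358) + 138130)*55481 = (21/358 + 138130)*55481 = (49450561/358)*55481 = 2743566574841/358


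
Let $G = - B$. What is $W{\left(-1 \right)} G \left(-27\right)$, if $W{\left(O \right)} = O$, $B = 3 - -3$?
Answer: $-162$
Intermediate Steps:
$B = 6$ ($B = 3 + 3 = 6$)
$G = -6$ ($G = \left(-1\right) 6 = -6$)
$W{\left(-1 \right)} G \left(-27\right) = \left(-1\right) \left(-6\right) \left(-27\right) = 6 \left(-27\right) = -162$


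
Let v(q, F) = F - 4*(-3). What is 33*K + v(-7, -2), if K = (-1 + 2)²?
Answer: 43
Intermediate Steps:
v(q, F) = 12 + F (v(q, F) = F + 12 = 12 + F)
K = 1 (K = 1² = 1)
33*K + v(-7, -2) = 33*1 + (12 - 2) = 33 + 10 = 43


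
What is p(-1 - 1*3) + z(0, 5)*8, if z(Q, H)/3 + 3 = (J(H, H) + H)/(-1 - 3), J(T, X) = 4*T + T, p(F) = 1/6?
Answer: -1511/6 ≈ -251.83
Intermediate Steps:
p(F) = ⅙
J(T, X) = 5*T
z(Q, H) = -9 - 9*H/2 (z(Q, H) = -9 + 3*((5*H + H)/(-1 - 3)) = -9 + 3*((6*H)/(-4)) = -9 + 3*((6*H)*(-¼)) = -9 + 3*(-3*H/2) = -9 - 9*H/2)
p(-1 - 1*3) + z(0, 5)*8 = ⅙ + (-9 - 9/2*5)*8 = ⅙ + (-9 - 45/2)*8 = ⅙ - 63/2*8 = ⅙ - 252 = -1511/6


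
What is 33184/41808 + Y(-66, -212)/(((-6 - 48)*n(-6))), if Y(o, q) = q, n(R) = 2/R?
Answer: -86104/7839 ≈ -10.984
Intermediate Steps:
33184/41808 + Y(-66, -212)/(((-6 - 48)*n(-6))) = 33184/41808 - 212*(-3/(-6 - 48)) = 33184*(1/41808) - 212/((-108*(-1)/6)) = 2074/2613 - 212/((-54*(-1/3))) = 2074/2613 - 212/18 = 2074/2613 - 212*1/18 = 2074/2613 - 106/9 = -86104/7839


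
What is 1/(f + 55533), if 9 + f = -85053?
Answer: -1/29529 ≈ -3.3865e-5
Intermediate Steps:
f = -85062 (f = -9 - 85053 = -85062)
1/(f + 55533) = 1/(-85062 + 55533) = 1/(-29529) = -1/29529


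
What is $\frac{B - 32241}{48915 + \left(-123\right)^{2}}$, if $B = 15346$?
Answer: $- \frac{16895}{64044} \approx -0.2638$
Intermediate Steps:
$\frac{B - 32241}{48915 + \left(-123\right)^{2}} = \frac{15346 - 32241}{48915 + \left(-123\right)^{2}} = - \frac{16895}{48915 + 15129} = - \frac{16895}{64044}$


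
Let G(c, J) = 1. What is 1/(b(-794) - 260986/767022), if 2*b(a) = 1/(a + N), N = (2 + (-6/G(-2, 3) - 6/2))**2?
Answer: -571431390/194818081 ≈ -2.9332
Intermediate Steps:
N = 49 (N = (2 + (-6/1 - 6/2))**2 = (2 + (-6*1 - 6*1/2))**2 = (2 + (-6 - 3))**2 = (2 - 9)**2 = (-7)**2 = 49)
b(a) = 1/(2*(49 + a)) (b(a) = 1/(2*(a + 49)) = 1/(2*(49 + a)))
1/(b(-794) - 260986/767022) = 1/(1/(2*(49 - 794)) - 260986/767022) = 1/((1/2)/(-745) - 260986*1/767022) = 1/((1/2)*(-1/745) - 130493/383511) = 1/(-1/1490 - 130493/383511) = 1/(-194818081/571431390) = -571431390/194818081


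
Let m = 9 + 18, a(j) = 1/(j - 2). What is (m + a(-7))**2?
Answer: 58564/81 ≈ 723.01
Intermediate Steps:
a(j) = 1/(-2 + j)
m = 27
(m + a(-7))**2 = (27 + 1/(-2 - 7))**2 = (27 + 1/(-9))**2 = (27 - 1/9)**2 = (242/9)**2 = 58564/81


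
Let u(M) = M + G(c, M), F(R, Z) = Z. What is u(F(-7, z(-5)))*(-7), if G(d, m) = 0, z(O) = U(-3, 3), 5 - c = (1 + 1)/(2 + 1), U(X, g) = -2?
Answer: 14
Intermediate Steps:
c = 13/3 (c = 5 - (1 + 1)/(2 + 1) = 5 - 2/3 = 5 - 1*⅔ = 5 - ⅔ = 13/3 ≈ 4.3333)
z(O) = -2
u(M) = M (u(M) = M + 0 = M)
u(F(-7, z(-5)))*(-7) = -2*(-7) = 14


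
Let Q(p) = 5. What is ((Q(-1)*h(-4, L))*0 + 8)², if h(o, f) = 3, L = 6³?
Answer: 64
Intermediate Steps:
L = 216
((Q(-1)*h(-4, L))*0 + 8)² = ((5*3)*0 + 8)² = (15*0 + 8)² = (0 + 8)² = 8² = 64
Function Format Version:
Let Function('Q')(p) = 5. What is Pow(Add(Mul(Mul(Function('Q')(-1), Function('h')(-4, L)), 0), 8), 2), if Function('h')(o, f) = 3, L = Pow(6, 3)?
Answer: 64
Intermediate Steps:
L = 216
Pow(Add(Mul(Mul(Function('Q')(-1), Function('h')(-4, L)), 0), 8), 2) = Pow(Add(Mul(Mul(5, 3), 0), 8), 2) = Pow(Add(Mul(15, 0), 8), 2) = Pow(Add(0, 8), 2) = Pow(8, 2) = 64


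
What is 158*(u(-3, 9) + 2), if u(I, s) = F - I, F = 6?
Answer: 1738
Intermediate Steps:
u(I, s) = 6 - I
158*(u(-3, 9) + 2) = 158*((6 - 1*(-3)) + 2) = 158*((6 + 3) + 2) = 158*(9 + 2) = 158*11 = 1738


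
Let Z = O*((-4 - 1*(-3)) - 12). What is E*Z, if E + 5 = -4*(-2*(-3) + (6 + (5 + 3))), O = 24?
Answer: 26520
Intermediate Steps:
Z = -312 (Z = 24*((-4 - 1*(-3)) - 12) = 24*((-4 + 3) - 12) = 24*(-1 - 12) = 24*(-13) = -312)
E = -85 (E = -5 - 4*(-2*(-3) + (6 + (5 + 3))) = -5 - 4*(6 + (6 + 8)) = -5 - 4*(6 + 14) = -5 - 4*20 = -5 - 80 = -85)
E*Z = -85*(-312) = 26520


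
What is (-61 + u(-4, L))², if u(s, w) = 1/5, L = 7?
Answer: 92416/25 ≈ 3696.6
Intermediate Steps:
u(s, w) = ⅕
(-61 + u(-4, L))² = (-61 + ⅕)² = (-304/5)² = 92416/25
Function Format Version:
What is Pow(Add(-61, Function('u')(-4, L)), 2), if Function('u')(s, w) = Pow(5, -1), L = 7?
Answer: Rational(92416, 25) ≈ 3696.6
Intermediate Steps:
Function('u')(s, w) = Rational(1, 5)
Pow(Add(-61, Function('u')(-4, L)), 2) = Pow(Add(-61, Rational(1, 5)), 2) = Pow(Rational(-304, 5), 2) = Rational(92416, 25)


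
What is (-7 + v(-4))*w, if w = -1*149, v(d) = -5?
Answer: 1788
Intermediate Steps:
w = -149
(-7 + v(-4))*w = (-7 - 5)*(-149) = -12*(-149) = 1788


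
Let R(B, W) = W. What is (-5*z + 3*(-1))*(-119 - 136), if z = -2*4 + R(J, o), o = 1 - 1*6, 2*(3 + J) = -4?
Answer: -15810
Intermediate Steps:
J = -5 (J = -3 + (1/2)*(-4) = -3 - 2 = -5)
o = -5 (o = 1 - 6 = -5)
z = -13 (z = -2*4 - 5 = -8 - 5 = -13)
(-5*z + 3*(-1))*(-119 - 136) = (-5*(-13) + 3*(-1))*(-119 - 136) = (65 - 3)*(-255) = 62*(-255) = -15810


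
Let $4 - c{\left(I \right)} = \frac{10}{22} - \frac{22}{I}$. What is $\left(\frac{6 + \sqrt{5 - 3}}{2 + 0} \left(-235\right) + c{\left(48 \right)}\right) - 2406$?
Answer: $- \frac{820247}{264} - \frac{235 \sqrt{2}}{2} \approx -3273.2$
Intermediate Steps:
$c{\left(I \right)} = \frac{39}{11} + \frac{22}{I}$ ($c{\left(I \right)} = 4 - \left(\frac{10}{22} - \frac{22}{I}\right) = 4 - \left(10 \cdot \frac{1}{22} - \frac{22}{I}\right) = 4 - \left(\frac{5}{11} - \frac{22}{I}\right) = \frac{39}{11} + \frac{22}{I}$)
$\left(\frac{6 + \sqrt{5 - 3}}{2 + 0} \left(-235\right) + c{\left(48 \right)}\right) - 2406 = \left(\frac{6 + \sqrt{5 - 3}}{2 + 0} \left(-235\right) + \left(\frac{39}{11} + \frac{22}{48}\right)\right) - 2406 = \left(\frac{6 + \sqrt{2}}{2} \left(-235\right) + \left(\frac{39}{11} + 22 \cdot \frac{1}{48}\right)\right) - 2406 = \left(\left(6 + \sqrt{2}\right) \frac{1}{2} \left(-235\right) + \left(\frac{39}{11} + \frac{11}{24}\right)\right) - 2406 = \left(\left(3 + \frac{\sqrt{2}}{2}\right) \left(-235\right) + \frac{1057}{264}\right) - 2406 = \left(\left(-705 - \frac{235 \sqrt{2}}{2}\right) + \frac{1057}{264}\right) - 2406 = \left(- \frac{185063}{264} - \frac{235 \sqrt{2}}{2}\right) - 2406 = - \frac{820247}{264} - \frac{235 \sqrt{2}}{2}$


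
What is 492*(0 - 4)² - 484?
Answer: 7388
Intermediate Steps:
492*(0 - 4)² - 484 = 492*(-4)² - 484 = 492*16 - 484 = 7872 - 484 = 7388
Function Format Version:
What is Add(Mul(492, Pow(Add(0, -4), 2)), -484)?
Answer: 7388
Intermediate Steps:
Add(Mul(492, Pow(Add(0, -4), 2)), -484) = Add(Mul(492, Pow(-4, 2)), -484) = Add(Mul(492, 16), -484) = Add(7872, -484) = 7388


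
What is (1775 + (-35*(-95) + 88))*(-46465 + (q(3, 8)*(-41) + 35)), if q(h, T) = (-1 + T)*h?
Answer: -245345708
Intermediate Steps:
q(h, T) = h*(-1 + T)
(1775 + (-35*(-95) + 88))*(-46465 + (q(3, 8)*(-41) + 35)) = (1775 + (-35*(-95) + 88))*(-46465 + ((3*(-1 + 8))*(-41) + 35)) = (1775 + (3325 + 88))*(-46465 + ((3*7)*(-41) + 35)) = (1775 + 3413)*(-46465 + (21*(-41) + 35)) = 5188*(-46465 + (-861 + 35)) = 5188*(-46465 - 826) = 5188*(-47291) = -245345708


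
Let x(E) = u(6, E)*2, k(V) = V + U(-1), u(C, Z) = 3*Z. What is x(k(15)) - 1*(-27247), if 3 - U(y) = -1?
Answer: 27361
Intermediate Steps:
U(y) = 4 (U(y) = 3 - 1*(-1) = 3 + 1 = 4)
k(V) = 4 + V (k(V) = V + 4 = 4 + V)
x(E) = 6*E (x(E) = (3*E)*2 = 6*E)
x(k(15)) - 1*(-27247) = 6*(4 + 15) - 1*(-27247) = 6*19 + 27247 = 114 + 27247 = 27361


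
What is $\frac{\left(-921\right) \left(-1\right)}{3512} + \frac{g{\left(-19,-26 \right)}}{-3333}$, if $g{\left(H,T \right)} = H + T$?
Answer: $\frac{1075911}{3901832} \approx 0.27574$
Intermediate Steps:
$\frac{\left(-921\right) \left(-1\right)}{3512} + \frac{g{\left(-19,-26 \right)}}{-3333} = \frac{\left(-921\right) \left(-1\right)}{3512} + \frac{-19 - 26}{-3333} = 921 \cdot \frac{1}{3512} - - \frac{15}{1111} = \frac{921}{3512} + \frac{15}{1111} = \frac{1075911}{3901832}$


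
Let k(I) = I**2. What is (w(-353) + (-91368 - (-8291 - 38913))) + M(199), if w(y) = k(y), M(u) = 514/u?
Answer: 16009069/199 ≈ 80448.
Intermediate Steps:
w(y) = y**2
(w(-353) + (-91368 - (-8291 - 38913))) + M(199) = ((-353)**2 + (-91368 - (-8291 - 38913))) + 514/199 = (124609 + (-91368 - 1*(-47204))) + 514*(1/199) = (124609 + (-91368 + 47204)) + 514/199 = (124609 - 44164) + 514/199 = 80445 + 514/199 = 16009069/199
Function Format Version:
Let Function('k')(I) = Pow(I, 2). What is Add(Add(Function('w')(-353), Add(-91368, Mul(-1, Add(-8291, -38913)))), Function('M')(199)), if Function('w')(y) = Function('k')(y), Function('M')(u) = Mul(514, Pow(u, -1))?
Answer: Rational(16009069, 199) ≈ 80448.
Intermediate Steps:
Function('w')(y) = Pow(y, 2)
Add(Add(Function('w')(-353), Add(-91368, Mul(-1, Add(-8291, -38913)))), Function('M')(199)) = Add(Add(Pow(-353, 2), Add(-91368, Mul(-1, Add(-8291, -38913)))), Mul(514, Pow(199, -1))) = Add(Add(124609, Add(-91368, Mul(-1, -47204))), Mul(514, Rational(1, 199))) = Add(Add(124609, Add(-91368, 47204)), Rational(514, 199)) = Add(Add(124609, -44164), Rational(514, 199)) = Add(80445, Rational(514, 199)) = Rational(16009069, 199)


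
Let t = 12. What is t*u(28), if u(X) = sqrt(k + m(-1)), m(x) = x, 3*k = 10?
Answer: 4*sqrt(21) ≈ 18.330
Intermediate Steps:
k = 10/3 (k = (1/3)*10 = 10/3 ≈ 3.3333)
u(X) = sqrt(21)/3 (u(X) = sqrt(10/3 - 1) = sqrt(7/3) = sqrt(21)/3)
t*u(28) = 12*(sqrt(21)/3) = 4*sqrt(21)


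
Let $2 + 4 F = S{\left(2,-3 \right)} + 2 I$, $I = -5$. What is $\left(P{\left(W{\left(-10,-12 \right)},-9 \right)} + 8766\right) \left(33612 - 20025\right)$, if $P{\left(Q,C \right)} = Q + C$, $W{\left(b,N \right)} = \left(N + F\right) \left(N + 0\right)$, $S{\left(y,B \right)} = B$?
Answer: $121549302$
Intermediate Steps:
$F = - \frac{15}{4}$ ($F = - \frac{1}{2} + \frac{-3 + 2 \left(-5\right)}{4} = - \frac{1}{2} + \frac{-3 - 10}{4} = - \frac{1}{2} + \frac{1}{4} \left(-13\right) = - \frac{1}{2} - \frac{13}{4} = - \frac{15}{4} \approx -3.75$)
$W{\left(b,N \right)} = N \left(- \frac{15}{4} + N\right)$ ($W{\left(b,N \right)} = \left(N - \frac{15}{4}\right) \left(N + 0\right) = \left(- \frac{15}{4} + N\right) N = N \left(- \frac{15}{4} + N\right)$)
$P{\left(Q,C \right)} = C + Q$
$\left(P{\left(W{\left(-10,-12 \right)},-9 \right)} + 8766\right) \left(33612 - 20025\right) = \left(\left(-9 + \frac{1}{4} \left(-12\right) \left(-15 + 4 \left(-12\right)\right)\right) + 8766\right) \left(33612 - 20025\right) = \left(\left(-9 + \frac{1}{4} \left(-12\right) \left(-15 - 48\right)\right) + 8766\right) 13587 = \left(\left(-9 + \frac{1}{4} \left(-12\right) \left(-63\right)\right) + 8766\right) 13587 = \left(\left(-9 + 189\right) + 8766\right) 13587 = \left(180 + 8766\right) 13587 = 8946 \cdot 13587 = 121549302$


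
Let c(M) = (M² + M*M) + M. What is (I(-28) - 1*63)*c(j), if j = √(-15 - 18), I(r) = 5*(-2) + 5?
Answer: 4488 - 68*I*√33 ≈ 4488.0 - 390.63*I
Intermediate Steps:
I(r) = -5 (I(r) = -10 + 5 = -5)
j = I*√33 (j = √(-33) = I*√33 ≈ 5.7446*I)
c(M) = M + 2*M² (c(M) = (M² + M²) + M = 2*M² + M = M + 2*M²)
(I(-28) - 1*63)*c(j) = (-5 - 1*63)*((I*√33)*(1 + 2*(I*√33))) = (-5 - 63)*((I*√33)*(1 + 2*I*√33)) = -68*I*√33*(1 + 2*I*√33)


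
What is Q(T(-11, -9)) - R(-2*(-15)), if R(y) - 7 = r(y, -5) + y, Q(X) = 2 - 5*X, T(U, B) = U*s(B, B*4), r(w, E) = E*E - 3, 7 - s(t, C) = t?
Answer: 823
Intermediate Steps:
s(t, C) = 7 - t
r(w, E) = -3 + E² (r(w, E) = E² - 3 = -3 + E²)
T(U, B) = U*(7 - B)
R(y) = 29 + y (R(y) = 7 + ((-3 + (-5)²) + y) = 7 + ((-3 + 25) + y) = 7 + (22 + y) = 29 + y)
Q(T(-11, -9)) - R(-2*(-15)) = (2 - (-55)*(7 - 1*(-9))) - (29 - 2*(-15)) = (2 - (-55)*(7 + 9)) - (29 + 30) = (2 - (-55)*16) - 1*59 = (2 - 5*(-176)) - 59 = (2 + 880) - 59 = 882 - 59 = 823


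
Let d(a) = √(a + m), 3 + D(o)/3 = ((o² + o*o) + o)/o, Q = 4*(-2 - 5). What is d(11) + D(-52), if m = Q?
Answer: -318 + I*√17 ≈ -318.0 + 4.1231*I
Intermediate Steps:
Q = -28 (Q = 4*(-7) = -28)
m = -28
D(o) = -9 + 3*(o + 2*o²)/o (D(o) = -9 + 3*(((o² + o*o) + o)/o) = -9 + 3*(((o² + o²) + o)/o) = -9 + 3*((2*o² + o)/o) = -9 + 3*((o + 2*o²)/o) = -9 + 3*(o + 2*o²)/o)
d(a) = √(-28 + a) (d(a) = √(a - 28) = √(-28 + a))
d(11) + D(-52) = √(-28 + 11) + (-6 + 6*(-52)) = √(-17) + (-6 - 312) = I*√17 - 318 = -318 + I*√17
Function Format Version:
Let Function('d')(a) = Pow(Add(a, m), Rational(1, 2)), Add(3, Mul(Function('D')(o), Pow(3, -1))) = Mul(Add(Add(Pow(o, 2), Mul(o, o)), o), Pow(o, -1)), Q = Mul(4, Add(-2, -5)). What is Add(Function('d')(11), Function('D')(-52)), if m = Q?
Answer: Add(-318, Mul(I, Pow(17, Rational(1, 2)))) ≈ Add(-318.00, Mul(4.1231, I))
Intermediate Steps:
Q = -28 (Q = Mul(4, -7) = -28)
m = -28
Function('D')(o) = Add(-9, Mul(3, Pow(o, -1), Add(o, Mul(2, Pow(o, 2))))) (Function('D')(o) = Add(-9, Mul(3, Mul(Add(Add(Pow(o, 2), Mul(o, o)), o), Pow(o, -1)))) = Add(-9, Mul(3, Mul(Add(Add(Pow(o, 2), Pow(o, 2)), o), Pow(o, -1)))) = Add(-9, Mul(3, Mul(Add(Mul(2, Pow(o, 2)), o), Pow(o, -1)))) = Add(-9, Mul(3, Mul(Add(o, Mul(2, Pow(o, 2))), Pow(o, -1)))) = Add(-9, Mul(3, Mul(Pow(o, -1), Add(o, Mul(2, Pow(o, 2)))))) = Add(-9, Mul(3, Pow(o, -1), Add(o, Mul(2, Pow(o, 2))))))
Function('d')(a) = Pow(Add(-28, a), Rational(1, 2)) (Function('d')(a) = Pow(Add(a, -28), Rational(1, 2)) = Pow(Add(-28, a), Rational(1, 2)))
Add(Function('d')(11), Function('D')(-52)) = Add(Pow(Add(-28, 11), Rational(1, 2)), Add(-6, Mul(6, -52))) = Add(Pow(-17, Rational(1, 2)), Add(-6, -312)) = Add(Mul(I, Pow(17, Rational(1, 2))), -318) = Add(-318, Mul(I, Pow(17, Rational(1, 2))))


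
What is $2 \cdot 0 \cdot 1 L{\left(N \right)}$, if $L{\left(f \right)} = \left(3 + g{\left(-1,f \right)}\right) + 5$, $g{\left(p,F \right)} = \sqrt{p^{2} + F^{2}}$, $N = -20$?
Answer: $0$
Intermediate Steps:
$g{\left(p,F \right)} = \sqrt{F^{2} + p^{2}}$
$L{\left(f \right)} = 8 + \sqrt{1 + f^{2}}$ ($L{\left(f \right)} = \left(3 + \sqrt{f^{2} + \left(-1\right)^{2}}\right) + 5 = \left(3 + \sqrt{f^{2} + 1}\right) + 5 = \left(3 + \sqrt{1 + f^{2}}\right) + 5 = 8 + \sqrt{1 + f^{2}}$)
$2 \cdot 0 \cdot 1 L{\left(N \right)} = 2 \cdot 0 \cdot 1 \left(8 + \sqrt{1 + \left(-20\right)^{2}}\right) = 0 \cdot 1 \left(8 + \sqrt{1 + 400}\right) = 0 \left(8 + \sqrt{401}\right) = 0$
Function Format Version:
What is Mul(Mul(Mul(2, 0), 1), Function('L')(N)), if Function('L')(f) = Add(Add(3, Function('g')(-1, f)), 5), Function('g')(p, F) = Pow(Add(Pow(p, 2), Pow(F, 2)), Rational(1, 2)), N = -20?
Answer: 0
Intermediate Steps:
Function('g')(p, F) = Pow(Add(Pow(F, 2), Pow(p, 2)), Rational(1, 2))
Function('L')(f) = Add(8, Pow(Add(1, Pow(f, 2)), Rational(1, 2))) (Function('L')(f) = Add(Add(3, Pow(Add(Pow(f, 2), Pow(-1, 2)), Rational(1, 2))), 5) = Add(Add(3, Pow(Add(Pow(f, 2), 1), Rational(1, 2))), 5) = Add(Add(3, Pow(Add(1, Pow(f, 2)), Rational(1, 2))), 5) = Add(8, Pow(Add(1, Pow(f, 2)), Rational(1, 2))))
Mul(Mul(Mul(2, 0), 1), Function('L')(N)) = Mul(Mul(Mul(2, 0), 1), Add(8, Pow(Add(1, Pow(-20, 2)), Rational(1, 2)))) = Mul(Mul(0, 1), Add(8, Pow(Add(1, 400), Rational(1, 2)))) = Mul(0, Add(8, Pow(401, Rational(1, 2)))) = 0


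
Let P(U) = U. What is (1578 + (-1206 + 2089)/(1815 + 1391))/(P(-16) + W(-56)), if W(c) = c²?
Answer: 389227/769440 ≈ 0.50586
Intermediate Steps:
(1578 + (-1206 + 2089)/(1815 + 1391))/(P(-16) + W(-56)) = (1578 + (-1206 + 2089)/(1815 + 1391))/(-16 + (-56)²) = (1578 + 883/3206)/(-16 + 3136) = (1578 + 883*(1/3206))/3120 = (1578 + 883/3206)*(1/3120) = (5059951/3206)*(1/3120) = 389227/769440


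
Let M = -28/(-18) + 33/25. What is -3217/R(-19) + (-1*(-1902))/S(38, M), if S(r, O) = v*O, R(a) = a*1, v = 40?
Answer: 9138701/49172 ≈ 185.85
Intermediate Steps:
M = 647/225 (M = -28*(-1/18) + 33*(1/25) = 14/9 + 33/25 = 647/225 ≈ 2.8756)
R(a) = a
S(r, O) = 40*O
-3217/R(-19) + (-1*(-1902))/S(38, M) = -3217/(-19) + (-1*(-1902))/((40*(647/225))) = -3217*(-1/19) + 1902/(5176/45) = 3217/19 + 1902*(45/5176) = 3217/19 + 42795/2588 = 9138701/49172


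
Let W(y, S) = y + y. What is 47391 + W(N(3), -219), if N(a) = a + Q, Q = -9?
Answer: 47379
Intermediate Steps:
N(a) = -9 + a (N(a) = a - 9 = -9 + a)
W(y, S) = 2*y
47391 + W(N(3), -219) = 47391 + 2*(-9 + 3) = 47391 + 2*(-6) = 47391 - 12 = 47379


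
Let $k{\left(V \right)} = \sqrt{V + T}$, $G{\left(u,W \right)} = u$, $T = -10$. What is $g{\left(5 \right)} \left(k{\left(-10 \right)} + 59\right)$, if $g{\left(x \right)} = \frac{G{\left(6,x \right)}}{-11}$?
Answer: $- \frac{354}{11} - \frac{12 i \sqrt{5}}{11} \approx -32.182 - 2.4393 i$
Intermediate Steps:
$g{\left(x \right)} = - \frac{6}{11}$ ($g{\left(x \right)} = \frac{6}{-11} = 6 \left(- \frac{1}{11}\right) = - \frac{6}{11}$)
$k{\left(V \right)} = \sqrt{-10 + V}$ ($k{\left(V \right)} = \sqrt{V - 10} = \sqrt{-10 + V}$)
$g{\left(5 \right)} \left(k{\left(-10 \right)} + 59\right) = - \frac{6 \left(\sqrt{-10 - 10} + 59\right)}{11} = - \frac{6 \left(\sqrt{-20} + 59\right)}{11} = - \frac{6 \left(2 i \sqrt{5} + 59\right)}{11} = - \frac{6 \left(59 + 2 i \sqrt{5}\right)}{11} = - \frac{354}{11} - \frac{12 i \sqrt{5}}{11}$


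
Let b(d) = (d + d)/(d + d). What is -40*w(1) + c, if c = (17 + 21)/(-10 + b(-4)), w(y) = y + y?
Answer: -758/9 ≈ -84.222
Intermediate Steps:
b(d) = 1 (b(d) = (2*d)/((2*d)) = (2*d)*(1/(2*d)) = 1)
w(y) = 2*y
c = -38/9 (c = (17 + 21)/(-10 + 1) = 38/(-9) = 38*(-1/9) = -38/9 ≈ -4.2222)
-40*w(1) + c = -80 - 38/9 = -758/9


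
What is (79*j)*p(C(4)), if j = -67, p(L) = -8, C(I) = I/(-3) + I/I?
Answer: 42344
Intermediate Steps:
C(I) = 1 - I/3 (C(I) = I*(-⅓) + 1 = -I/3 + 1 = 1 - I/3)
(79*j)*p(C(4)) = (79*(-67))*(-8) = -5293*(-8) = 42344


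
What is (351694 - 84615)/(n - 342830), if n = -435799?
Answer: -267079/778629 ≈ -0.34301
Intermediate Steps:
(351694 - 84615)/(n - 342830) = (351694 - 84615)/(-435799 - 342830) = 267079/(-778629) = 267079*(-1/778629) = -267079/778629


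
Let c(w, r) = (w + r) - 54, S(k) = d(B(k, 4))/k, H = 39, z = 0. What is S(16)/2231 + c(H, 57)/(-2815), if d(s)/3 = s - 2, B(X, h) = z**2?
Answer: -758061/50242120 ≈ -0.015088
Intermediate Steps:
B(X, h) = 0 (B(X, h) = 0**2 = 0)
d(s) = -6 + 3*s (d(s) = 3*(s - 2) = 3*(-2 + s) = -6 + 3*s)
S(k) = -6/k (S(k) = (-6 + 3*0)/k = (-6 + 0)/k = -6/k)
c(w, r) = -54 + r + w (c(w, r) = (r + w) - 54 = -54 + r + w)
S(16)/2231 + c(H, 57)/(-2815) = -6/16/2231 + (-54 + 57 + 39)/(-2815) = -6*1/16*(1/2231) + 42*(-1/2815) = -3/8*1/2231 - 42/2815 = -3/17848 - 42/2815 = -758061/50242120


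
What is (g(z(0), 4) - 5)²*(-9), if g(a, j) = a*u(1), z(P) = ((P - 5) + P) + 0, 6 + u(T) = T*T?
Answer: -3600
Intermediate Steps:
u(T) = -6 + T² (u(T) = -6 + T*T = -6 + T²)
z(P) = -5 + 2*P (z(P) = ((-5 + P) + P) + 0 = (-5 + 2*P) + 0 = -5 + 2*P)
g(a, j) = -5*a (g(a, j) = a*(-6 + 1²) = a*(-6 + 1) = a*(-5) = -5*a)
(g(z(0), 4) - 5)²*(-9) = (-5*(-5 + 2*0) - 5)²*(-9) = (-5*(-5 + 0) - 5)²*(-9) = (-5*(-5) - 5)²*(-9) = (25 - 5)²*(-9) = 20²*(-9) = 400*(-9) = -3600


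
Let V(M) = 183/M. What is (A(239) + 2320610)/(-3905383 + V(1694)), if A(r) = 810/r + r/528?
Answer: -22548903447917/37947761998584 ≈ -0.59421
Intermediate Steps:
A(r) = 810/r + r/528 (A(r) = 810/r + r*(1/528) = 810/r + r/528)
(A(239) + 2320610)/(-3905383 + V(1694)) = ((810/239 + (1/528)*239) + 2320610)/(-3905383 + 183/1694) = ((810*(1/239) + 239/528) + 2320610)/(-3905383 + 183*(1/1694)) = ((810/239 + 239/528) + 2320610)/(-3905383 + 183/1694) = (484801/126192 + 2320610)/(-6615718619/1694) = (292842901921/126192)*(-1694/6615718619) = -22548903447917/37947761998584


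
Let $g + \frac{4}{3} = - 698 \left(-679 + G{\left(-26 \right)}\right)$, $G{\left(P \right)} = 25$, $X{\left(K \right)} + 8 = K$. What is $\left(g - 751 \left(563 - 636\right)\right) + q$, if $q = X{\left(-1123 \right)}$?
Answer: $\frac{1530548}{3} \approx 5.1018 \cdot 10^{5}$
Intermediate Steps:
$X{\left(K \right)} = -8 + K$
$q = -1131$ ($q = -8 - 1123 = -1131$)
$g = \frac{1369472}{3}$ ($g = - \frac{4}{3} - 698 \left(-679 + 25\right) = - \frac{4}{3} - -456492 = - \frac{4}{3} + 456492 = \frac{1369472}{3} \approx 4.5649 \cdot 10^{5}$)
$\left(g - 751 \left(563 - 636\right)\right) + q = \left(\frac{1369472}{3} - 751 \left(563 - 636\right)\right) - 1131 = \left(\frac{1369472}{3} - -54823\right) - 1131 = \left(\frac{1369472}{3} + 54823\right) - 1131 = \frac{1533941}{3} - 1131 = \frac{1530548}{3}$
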